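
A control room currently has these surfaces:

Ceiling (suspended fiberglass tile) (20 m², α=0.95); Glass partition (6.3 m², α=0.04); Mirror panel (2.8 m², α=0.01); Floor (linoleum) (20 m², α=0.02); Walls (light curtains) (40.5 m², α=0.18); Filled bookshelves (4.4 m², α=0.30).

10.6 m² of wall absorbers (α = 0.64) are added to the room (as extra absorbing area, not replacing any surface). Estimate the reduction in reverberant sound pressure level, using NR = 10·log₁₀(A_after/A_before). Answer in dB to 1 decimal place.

0.9 dB

A_before = Σ Sᵢαᵢ = 20*0.95 + 6.3*0.04 + 2.8*0.01 + 20*0.02 + 40.5*0.18 + 4.4*0.30 = 28.290 sabins.
Treatment contributes 10.6·0.64 = 6.784 sabins.
New total A_after = 35.074 sabins.
Reduction = 10 log₁₀(A_after/A_before) = 10 log₁₀(1.2398) = 0.9 dB.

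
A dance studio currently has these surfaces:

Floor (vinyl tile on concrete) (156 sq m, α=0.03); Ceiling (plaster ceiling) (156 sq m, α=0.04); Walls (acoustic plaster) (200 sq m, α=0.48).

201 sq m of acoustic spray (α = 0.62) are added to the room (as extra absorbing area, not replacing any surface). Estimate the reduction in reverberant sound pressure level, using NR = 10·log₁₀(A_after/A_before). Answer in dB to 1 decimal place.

Summing Sᵢαᵢ: 4.680 + 6.240 + 96.000 → A_before = 106.920 sabins.
Treatment contributes 201·0.62 = 124.620 sabins.
A_after = 106.920 + 124.620 = 231.540 sabins.
Reduction = 10 log₁₀(A_after/A_before) = 10 log₁₀(2.1655) = 3.4 dB.

3.4 dB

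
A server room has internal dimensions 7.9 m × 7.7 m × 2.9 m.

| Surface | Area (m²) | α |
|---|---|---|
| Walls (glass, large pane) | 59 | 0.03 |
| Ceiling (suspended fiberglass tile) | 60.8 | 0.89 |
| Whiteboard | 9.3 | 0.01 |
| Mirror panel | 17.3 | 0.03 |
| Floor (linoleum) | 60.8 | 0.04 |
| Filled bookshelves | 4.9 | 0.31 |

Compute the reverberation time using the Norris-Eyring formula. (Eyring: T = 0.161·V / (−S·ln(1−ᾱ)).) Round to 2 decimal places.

0.40 seconds

S = Σ Sᵢ = 212.1 m².
Σ(Sᵢαᵢ) = 59×0.03 + 60.8×0.89 + 9.3×0.01 + 17.3×0.03 + 60.8×0.04 + 4.9×0.31 = 60.445.
ᾱ = 60.445 / 212.1 = 0.2850.
−S·ln(1−ᾱ) = −212.1 × ln(1 − 0.2850) = 71.154.
V = 7.9 × 7.7 × 2.9 = 176.407 m³.
T = 0.161·V/[−S·ln(1−ᾱ)] = 0.161·176.407/71.154 = 0.40 s.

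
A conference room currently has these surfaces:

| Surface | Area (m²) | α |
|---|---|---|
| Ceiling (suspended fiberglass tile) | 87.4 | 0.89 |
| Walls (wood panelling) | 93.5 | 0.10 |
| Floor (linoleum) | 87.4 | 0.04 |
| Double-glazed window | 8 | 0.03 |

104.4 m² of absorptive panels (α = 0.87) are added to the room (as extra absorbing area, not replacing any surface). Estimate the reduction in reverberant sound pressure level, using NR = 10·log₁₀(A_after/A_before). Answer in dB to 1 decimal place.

Equivalent absorption area: A_before = 87.4×0.89 + 93.5×0.10 + 87.4×0.04 + 8×0.03 = 90.872 m².
Treatment contributes 104.4·0.87 = 90.828 sabins.
New total A_after = 181.700 sabins.
NR = 10·log₁₀(181.700/90.872) = 3.0 dB.

3.0 dB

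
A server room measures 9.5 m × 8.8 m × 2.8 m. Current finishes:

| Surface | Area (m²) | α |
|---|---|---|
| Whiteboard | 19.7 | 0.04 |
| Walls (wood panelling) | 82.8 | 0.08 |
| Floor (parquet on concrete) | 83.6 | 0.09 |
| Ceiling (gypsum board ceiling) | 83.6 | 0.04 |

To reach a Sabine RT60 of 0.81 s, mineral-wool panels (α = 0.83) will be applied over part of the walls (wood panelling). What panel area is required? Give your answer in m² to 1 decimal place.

37.7

A₁ = Σ Sᵢαᵢ = 19.7*0.04 + 82.8*0.08 + 83.6*0.09 + 83.6*0.04 = 18.280 sabins.
V = 234.08 m³. Target absorption A₂ = 0.161 × 234.08 / 0.81 = 46.527 sabins.
ΔA needed = 46.527 − 18.280 = 28.247 sabins.
Net gain per m²: Δα = 0.83 − 0.08 = 0.75.
Area = ΔA/Δα = 28.247/0.75 = 37.7 m².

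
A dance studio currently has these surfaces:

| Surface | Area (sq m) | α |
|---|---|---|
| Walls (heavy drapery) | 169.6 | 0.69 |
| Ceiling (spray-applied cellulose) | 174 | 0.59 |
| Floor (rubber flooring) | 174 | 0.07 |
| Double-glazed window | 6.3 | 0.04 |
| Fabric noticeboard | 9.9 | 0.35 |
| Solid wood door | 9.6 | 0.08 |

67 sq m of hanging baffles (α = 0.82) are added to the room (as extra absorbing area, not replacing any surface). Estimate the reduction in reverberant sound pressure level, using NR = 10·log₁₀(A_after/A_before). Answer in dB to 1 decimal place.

Total absorption A_before = 169.6×0.69 + 174×0.59 + 174×0.07 + 6.3×0.04 + 9.9×0.35 + 9.6×0.08
  = 117.024 + 102.660 + 12.180 + 0.252 + 3.465 + 0.768 = 236.349 sq m sabins.
Added absorption = 67 × 0.82 = 54.940 sabins.
A_after = 236.349 + 54.940 = 291.289 sabins.
NR = 10·log₁₀(291.289/236.349) = 0.9 dB.

0.9 dB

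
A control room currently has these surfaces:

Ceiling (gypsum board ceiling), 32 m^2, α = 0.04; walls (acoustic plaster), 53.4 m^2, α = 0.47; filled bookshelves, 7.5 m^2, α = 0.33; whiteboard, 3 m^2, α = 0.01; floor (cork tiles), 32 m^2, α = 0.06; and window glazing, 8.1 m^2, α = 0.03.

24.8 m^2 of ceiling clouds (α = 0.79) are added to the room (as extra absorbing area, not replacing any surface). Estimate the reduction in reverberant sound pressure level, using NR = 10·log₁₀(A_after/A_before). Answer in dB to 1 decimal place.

Equivalent absorption area: A_before = 32·0.04 + 53.4·0.47 + 7.5·0.33 + 3·0.01 + 32·0.06 + 8.1·0.03 = 31.046 m^2.
Added absorption = 24.8 × 0.79 = 19.592 sabins.
A_after = 31.046 + 19.592 = 50.638 sabins.
Reduction = 10 log₁₀(A_after/A_before) = 10 log₁₀(1.6311) = 2.1 dB.

2.1 dB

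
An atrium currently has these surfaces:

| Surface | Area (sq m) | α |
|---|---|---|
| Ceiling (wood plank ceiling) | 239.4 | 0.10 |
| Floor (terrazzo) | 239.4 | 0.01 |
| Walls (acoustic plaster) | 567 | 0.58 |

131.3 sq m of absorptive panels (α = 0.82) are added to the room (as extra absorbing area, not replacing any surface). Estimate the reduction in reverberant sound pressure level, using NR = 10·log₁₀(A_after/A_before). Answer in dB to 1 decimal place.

Summing Sᵢαᵢ: 23.940 + 2.394 + 328.860 → A_before = 355.194 sabins.
Treatment contributes 131.3·0.82 = 107.666 sabins.
A_after = 355.194 + 107.666 = 462.860 sabins.
NR = 10·log₁₀(462.860/355.194) = 1.1 dB.

1.1 dB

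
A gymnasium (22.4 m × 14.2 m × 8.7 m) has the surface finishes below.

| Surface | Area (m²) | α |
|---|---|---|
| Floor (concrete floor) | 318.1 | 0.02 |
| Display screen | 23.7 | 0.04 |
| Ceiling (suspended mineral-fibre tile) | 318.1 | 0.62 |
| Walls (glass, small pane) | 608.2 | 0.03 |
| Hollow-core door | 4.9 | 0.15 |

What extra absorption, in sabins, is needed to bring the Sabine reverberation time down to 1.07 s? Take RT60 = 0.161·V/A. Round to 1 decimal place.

Summing Sᵢαᵢ: 6.362 + 0.948 + 197.222 + 18.246 + 0.735 → A₁ = 223.513 sabins.
Target A₂ = 0.161·2767.296/1.07 = 416.388 sabins (V = 2767.296 m³).
Shortfall: 416.388 − 223.513 = 192.9 sabins.

192.9 sabins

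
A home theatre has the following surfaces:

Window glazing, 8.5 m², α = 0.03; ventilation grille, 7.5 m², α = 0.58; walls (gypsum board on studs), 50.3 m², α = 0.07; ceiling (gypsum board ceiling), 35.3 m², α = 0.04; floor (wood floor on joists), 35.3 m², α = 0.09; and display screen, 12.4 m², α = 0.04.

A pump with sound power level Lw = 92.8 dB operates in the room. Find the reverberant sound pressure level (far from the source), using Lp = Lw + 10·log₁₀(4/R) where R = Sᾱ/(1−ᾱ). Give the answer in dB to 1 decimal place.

87.2 dB

Σ(Sᵢαᵢ) = 8.5·0.03 + 7.5·0.58 + 50.3·0.07 + 35.3·0.04 + 35.3·0.09 + 12.4·0.04 = 13.211; total area S = 149.3 m².
ᾱ = 13.211/149.3 = 0.0885; R = Sᾱ/(1−ᾱ) = 13.211/(1−0.0885) = 14.494 m².
Lp = 92.8 + 10·log₁₀(4/14.494) = 92.8 + (-5.59) = 87.2 dB.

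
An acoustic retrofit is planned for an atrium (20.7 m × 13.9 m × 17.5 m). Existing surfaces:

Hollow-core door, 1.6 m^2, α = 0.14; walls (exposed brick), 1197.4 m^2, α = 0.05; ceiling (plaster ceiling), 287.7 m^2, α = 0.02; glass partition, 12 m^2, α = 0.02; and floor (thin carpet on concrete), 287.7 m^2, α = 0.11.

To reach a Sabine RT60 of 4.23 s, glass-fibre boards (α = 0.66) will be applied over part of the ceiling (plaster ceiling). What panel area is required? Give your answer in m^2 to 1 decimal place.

Summing Sᵢαᵢ: 0.224 + 59.870 + 5.754 + 0.240 + 31.647 → A₁ = 97.735 sabins.
V = 5035.275 m³. Target absorption A₂ = 0.161 × 5035.275 / 4.23 = 191.650 sabins.
Absorption to add: 191.650 − 97.735 = 93.915 sabins.
Each m^2 of panel replacing the ceiling (plaster ceiling) adds (0.66 − 0.02) = 0.64 sabins.
Panel area = 93.915 / 0.64 = 146.7 m^2.

146.7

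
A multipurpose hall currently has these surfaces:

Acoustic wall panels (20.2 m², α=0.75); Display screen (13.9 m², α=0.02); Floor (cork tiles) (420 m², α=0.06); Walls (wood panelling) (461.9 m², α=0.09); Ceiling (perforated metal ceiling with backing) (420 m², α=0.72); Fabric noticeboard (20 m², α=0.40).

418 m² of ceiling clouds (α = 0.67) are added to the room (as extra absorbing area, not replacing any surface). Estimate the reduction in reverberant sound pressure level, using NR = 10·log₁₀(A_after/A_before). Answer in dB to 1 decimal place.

2.3 dB

Total absorption A_before = 20.2·0.75 + 13.9·0.02 + 420·0.06 + 461.9·0.09 + 420·0.72 + 20·0.40
  = 15.150 + 0.278 + 25.200 + 41.571 + 302.400 + 8.000 = 392.599 m² sabins.
Treatment contributes 418·0.67 = 280.060 sabins.
New total A_after = 672.659 sabins.
NR = 10·log₁₀(672.659/392.599) = 2.3 dB.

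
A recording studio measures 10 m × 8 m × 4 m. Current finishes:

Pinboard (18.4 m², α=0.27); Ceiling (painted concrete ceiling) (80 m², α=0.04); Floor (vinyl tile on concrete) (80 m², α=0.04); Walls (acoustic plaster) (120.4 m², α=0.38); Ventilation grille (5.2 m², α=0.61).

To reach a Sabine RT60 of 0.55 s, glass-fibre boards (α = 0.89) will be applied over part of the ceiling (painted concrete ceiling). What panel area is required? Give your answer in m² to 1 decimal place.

Summing Sᵢαᵢ: 4.968 + 3.200 + 3.200 + 45.752 + 3.172 → A₁ = 60.292 sabins.
Required A₂ = 0.161·320/0.55 = 93.673 sabins.
Absorption to add: 93.673 − 60.292 = 33.381 sabins.
Net gain per m²: Δα = 0.89 − 0.04 = 0.85.
Area = ΔA/Δα = 33.381/0.85 = 39.3 m².

39.3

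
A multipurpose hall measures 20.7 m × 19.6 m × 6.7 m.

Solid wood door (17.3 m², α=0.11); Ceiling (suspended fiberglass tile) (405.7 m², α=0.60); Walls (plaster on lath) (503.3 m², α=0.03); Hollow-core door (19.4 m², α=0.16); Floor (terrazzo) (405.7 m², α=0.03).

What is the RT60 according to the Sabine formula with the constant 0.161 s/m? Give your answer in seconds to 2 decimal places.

A = Σ Sᵢαᵢ = 17.3×0.11 + 405.7×0.60 + 503.3×0.03 + 19.4×0.16 + 405.7×0.03 = 275.697 sabins.
Room volume: 2718.324 m³.
T = 0.161 V/A = 0.161·2718.324/275.697 = 1.59 s.

1.59 s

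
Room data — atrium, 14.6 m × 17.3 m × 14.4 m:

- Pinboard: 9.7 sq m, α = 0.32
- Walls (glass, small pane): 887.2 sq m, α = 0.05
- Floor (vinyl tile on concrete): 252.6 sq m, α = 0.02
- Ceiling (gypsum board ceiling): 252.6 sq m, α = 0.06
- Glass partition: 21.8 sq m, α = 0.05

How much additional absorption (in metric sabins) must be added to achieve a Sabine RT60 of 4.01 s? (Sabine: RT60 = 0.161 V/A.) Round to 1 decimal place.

77.3 sabins

Summing Sᵢαᵢ: 3.104 + 44.360 + 5.052 + 15.156 + 1.090 → A₁ = 68.762 sabins.
V = 3637.152 m³. Required absorption A₂ = 0.161 × 3637.152 / 4.01 = 146.030 sabins.
Additional absorption ΔA = 146.030 − 68.762 = 77.3 sabins.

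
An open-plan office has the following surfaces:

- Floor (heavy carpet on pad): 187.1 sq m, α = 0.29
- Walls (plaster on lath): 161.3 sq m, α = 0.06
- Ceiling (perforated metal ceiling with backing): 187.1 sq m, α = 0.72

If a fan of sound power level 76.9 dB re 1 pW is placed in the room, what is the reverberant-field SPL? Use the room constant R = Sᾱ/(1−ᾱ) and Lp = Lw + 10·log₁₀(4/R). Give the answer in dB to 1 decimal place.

A = 198.649 sabins; S = 535.5 sq m.
ᾱ = 0.3710, so room constant R = A/(1−ᾱ) = 315.817 sq m.
Lp = Lw + 10 log₁₀(4/R) = 76.9 -18.97 = 57.9 dB.

57.9 dB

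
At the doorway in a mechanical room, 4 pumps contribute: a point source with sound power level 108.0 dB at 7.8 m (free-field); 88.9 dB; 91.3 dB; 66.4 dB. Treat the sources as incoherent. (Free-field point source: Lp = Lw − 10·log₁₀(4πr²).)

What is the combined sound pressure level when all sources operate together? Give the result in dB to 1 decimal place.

Source at 7.8 m: Lp = 108.0 − 10·log₁₀(4π·7.8²) = 108.0 − 10·log₁₀(764.538) = 79.2 dB.
Σ 10^(Lᵢ/10) = 2.213e+09.
L_total = 10·log₁₀(2.213e+09) = 93.4 dB.

93.4 dB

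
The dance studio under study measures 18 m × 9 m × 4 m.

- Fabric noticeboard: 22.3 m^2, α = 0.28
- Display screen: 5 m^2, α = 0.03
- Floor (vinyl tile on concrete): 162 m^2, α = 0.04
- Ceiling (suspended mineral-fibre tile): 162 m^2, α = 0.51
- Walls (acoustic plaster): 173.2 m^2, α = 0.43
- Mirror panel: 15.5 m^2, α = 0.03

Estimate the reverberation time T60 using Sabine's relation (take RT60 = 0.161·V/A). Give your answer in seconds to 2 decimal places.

Equivalent absorption area: A = 22.3·0.28 + 5·0.03 + 162·0.04 + 162·0.51 + 173.2·0.43 + 15.5·0.03 = 170.435 m^2.
Room volume: 648 m³.
T = 0.161 V/A = 0.161·648/170.435 = 0.61 s.

0.61 sec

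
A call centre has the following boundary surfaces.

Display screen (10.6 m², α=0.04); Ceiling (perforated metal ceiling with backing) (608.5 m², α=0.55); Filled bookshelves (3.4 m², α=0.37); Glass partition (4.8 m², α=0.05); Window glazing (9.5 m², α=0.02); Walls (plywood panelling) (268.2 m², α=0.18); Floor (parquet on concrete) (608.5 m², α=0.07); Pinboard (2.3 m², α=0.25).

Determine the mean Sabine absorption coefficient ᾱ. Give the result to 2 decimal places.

Total surface area S = 1515.8 m².
Σ(Sᵢαᵢ) = 10.6·0.04 + 608.5·0.55 + 3.4·0.37 + 4.8·0.05 + 9.5·0.02 + 268.2·0.18 + 608.5·0.07 + 2.3·0.25 = 428.233.
ᾱ = 428.233 / 1515.8 = 0.28.

0.28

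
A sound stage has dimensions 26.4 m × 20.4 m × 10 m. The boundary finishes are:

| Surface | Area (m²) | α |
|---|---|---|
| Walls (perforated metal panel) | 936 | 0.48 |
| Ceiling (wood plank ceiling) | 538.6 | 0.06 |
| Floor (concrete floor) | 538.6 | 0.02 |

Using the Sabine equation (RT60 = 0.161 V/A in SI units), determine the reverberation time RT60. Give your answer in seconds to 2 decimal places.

1.76 s

Equivalent absorption area: A = 936*0.48 + 538.6*0.06 + 538.6*0.02 = 492.368 m².
Volume V = 26.4 × 20.4 × 10 = 5385.6 m³.
T = 0.161 V/A = 0.161·5385.6/492.368 = 1.76 s.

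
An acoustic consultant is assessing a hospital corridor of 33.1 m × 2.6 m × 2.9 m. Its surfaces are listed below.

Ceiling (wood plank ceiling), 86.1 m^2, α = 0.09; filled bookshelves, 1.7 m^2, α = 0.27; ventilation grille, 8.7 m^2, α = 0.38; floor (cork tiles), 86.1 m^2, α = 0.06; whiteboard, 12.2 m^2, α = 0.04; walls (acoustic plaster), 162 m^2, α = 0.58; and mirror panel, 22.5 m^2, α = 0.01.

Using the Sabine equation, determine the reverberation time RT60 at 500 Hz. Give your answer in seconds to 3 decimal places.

Total absorption A = 86.1*0.09 + 1.7*0.27 + 8.7*0.38 + 86.1*0.06 + 12.2*0.04 + 162*0.58 + 22.5*0.01
  = 7.749 + 0.459 + 3.306 + 5.166 + 0.488 + 93.960 + 0.225 = 111.353 m^2 sabins.
V = 33.1·2.6·2.9 = 249.574 m³.
RT60 = 0.161 · V / A = 0.161 × 249.574 / 111.353 = 0.361 s.

0.361 sec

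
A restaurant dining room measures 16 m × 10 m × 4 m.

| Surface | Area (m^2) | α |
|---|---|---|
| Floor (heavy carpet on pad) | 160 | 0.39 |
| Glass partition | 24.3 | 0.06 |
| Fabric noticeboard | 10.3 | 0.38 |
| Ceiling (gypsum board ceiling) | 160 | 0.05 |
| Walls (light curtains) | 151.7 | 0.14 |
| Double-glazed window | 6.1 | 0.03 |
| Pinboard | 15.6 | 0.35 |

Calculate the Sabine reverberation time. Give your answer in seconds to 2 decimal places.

1.00 s

Equivalent absorption area: A = 160×0.39 + 24.3×0.06 + 10.3×0.38 + 160×0.05 + 151.7×0.14 + 6.1×0.03 + 15.6×0.35 = 102.653 m^2.
V = 16·10·4 = 640 m³.
Sabine: RT60 = 0.161 × 640 / 102.653 = 1.00 s.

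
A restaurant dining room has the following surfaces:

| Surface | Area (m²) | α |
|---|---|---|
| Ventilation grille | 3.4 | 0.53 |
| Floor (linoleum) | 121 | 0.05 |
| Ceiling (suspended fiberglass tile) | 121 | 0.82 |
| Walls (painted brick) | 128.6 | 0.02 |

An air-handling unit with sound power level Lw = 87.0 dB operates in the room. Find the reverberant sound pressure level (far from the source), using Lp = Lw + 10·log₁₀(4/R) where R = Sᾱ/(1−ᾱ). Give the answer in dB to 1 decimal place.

A = 109.644 sabins; S = 374.0 m².
ᾱ = 109.644/374.0 = 0.2932; R = Sᾱ/(1−ᾱ) = 109.644/(1−0.2932) = 155.127 m².
Lp = 87.0 + 10·log₁₀(4/155.127) = 87.0 + (-15.89) = 71.1 dB.

71.1 dB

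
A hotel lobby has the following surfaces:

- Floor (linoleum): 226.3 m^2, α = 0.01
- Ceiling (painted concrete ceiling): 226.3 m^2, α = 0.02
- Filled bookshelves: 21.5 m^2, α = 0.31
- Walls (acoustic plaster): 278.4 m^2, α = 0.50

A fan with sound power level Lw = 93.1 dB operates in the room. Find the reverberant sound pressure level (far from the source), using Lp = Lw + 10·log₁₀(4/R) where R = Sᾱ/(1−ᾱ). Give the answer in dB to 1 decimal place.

76.3 dB

A = 152.654 sabins; S = 752.5 m^2.
ᾱ = 152.654/752.5 = 0.2029; R = Sᾱ/(1−ᾱ) = 152.654/(1−0.2029) = 191.512 m^2.
Lp = Lw + 10 log₁₀(4/R) = 93.1 -16.80 = 76.3 dB.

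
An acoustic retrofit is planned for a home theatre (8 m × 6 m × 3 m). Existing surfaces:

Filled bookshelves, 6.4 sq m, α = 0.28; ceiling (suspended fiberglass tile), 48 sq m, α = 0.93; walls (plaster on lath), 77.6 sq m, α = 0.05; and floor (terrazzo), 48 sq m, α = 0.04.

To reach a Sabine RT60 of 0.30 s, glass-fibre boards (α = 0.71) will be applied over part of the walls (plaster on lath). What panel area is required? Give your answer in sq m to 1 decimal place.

Equivalent absorption area: A₁ = 6.4×0.28 + 48×0.93 + 77.6×0.05 + 48×0.04 = 52.232 sq m.
Required A₂ = 0.161·144/0.30 = 77.280 sabins.
Absorption to add: 77.280 − 52.232 = 25.048 sabins.
Each sq m of panel replacing the walls (plaster on lath) adds (0.71 − 0.05) = 0.66 sabins.
Panel area = 25.048 / 0.66 = 38.0 sq m.

38.0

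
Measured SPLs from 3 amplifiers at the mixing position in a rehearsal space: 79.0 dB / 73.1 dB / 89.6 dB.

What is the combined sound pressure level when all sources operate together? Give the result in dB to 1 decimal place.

90.1 dB

Sum in the linear (power) domain: Σ 10^(Lᵢ/10) = 10^(79.0/10) + 10^(73.1/10) + 10^(89.6/10) = 1.012e+09.
Back to dB: 10·log₁₀ Σ = 90.1 dB.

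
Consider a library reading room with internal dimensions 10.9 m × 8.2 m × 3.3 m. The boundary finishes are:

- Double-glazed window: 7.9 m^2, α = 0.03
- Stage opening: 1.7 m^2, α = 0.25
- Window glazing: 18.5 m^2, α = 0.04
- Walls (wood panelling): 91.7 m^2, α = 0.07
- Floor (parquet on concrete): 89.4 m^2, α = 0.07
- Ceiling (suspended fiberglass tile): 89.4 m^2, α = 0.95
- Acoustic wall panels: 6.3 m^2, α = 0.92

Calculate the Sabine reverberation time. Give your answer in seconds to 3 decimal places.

0.453 sec

Equivalent absorption area: A = 7.9·0.03 + 1.7·0.25 + 18.5·0.04 + 91.7·0.07 + 89.4·0.07 + 89.4·0.95 + 6.3·0.92 = 104.805 m^2.
Room volume: 294.954 m³.
Sabine: RT60 = 0.161 × 294.954 / 104.805 = 0.453 s.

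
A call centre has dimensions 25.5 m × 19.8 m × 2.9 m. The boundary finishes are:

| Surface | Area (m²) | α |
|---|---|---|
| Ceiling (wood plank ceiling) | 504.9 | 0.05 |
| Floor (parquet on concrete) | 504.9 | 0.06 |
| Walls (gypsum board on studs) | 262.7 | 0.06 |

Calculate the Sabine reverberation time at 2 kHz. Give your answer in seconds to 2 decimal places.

3.31 seconds

A = Σ Sᵢαᵢ = 504.9·0.05 + 504.9·0.06 + 262.7·0.06 = 71.301 sabins.
V = 25.5·19.8·2.9 = 1464.21 m³.
Sabine: RT60 = 0.161 × 1464.21 / 71.301 = 3.31 s.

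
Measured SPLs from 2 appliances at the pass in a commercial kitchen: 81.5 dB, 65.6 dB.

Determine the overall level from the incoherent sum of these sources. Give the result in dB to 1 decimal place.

81.6 dB

Σ 10^(Lᵢ/10) = 1.449e+08.
Back to dB: 10·log₁₀ Σ = 81.6 dB.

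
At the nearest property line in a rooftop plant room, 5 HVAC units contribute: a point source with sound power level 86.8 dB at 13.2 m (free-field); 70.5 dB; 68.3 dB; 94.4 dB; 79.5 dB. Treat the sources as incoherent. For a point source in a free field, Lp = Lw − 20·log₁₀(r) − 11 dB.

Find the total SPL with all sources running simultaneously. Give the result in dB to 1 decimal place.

94.6 dB

Source at 13.2 m: Lp = 86.8 − 20·log₁₀(13.2) − 11 = 53.4 dB.
Converting to relative power and adding: 10^(53.4/10) + 10^(70.5/10) + 10^(68.3/10) + 10^(94.4/10) + 10^(79.5/10) = 2.862e+09.
Combined level = 10 log₁₀(2.862e+09) = 94.6 dB.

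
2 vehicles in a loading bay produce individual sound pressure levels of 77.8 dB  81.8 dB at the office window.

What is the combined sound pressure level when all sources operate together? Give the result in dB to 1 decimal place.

Sum in the linear (power) domain: Σ 10^(Lᵢ/10) = 10^(77.8/10) + 10^(81.8/10) = 2.116e+08.
Combined level = 10 log₁₀(2.116e+08) = 83.3 dB.

83.3 dB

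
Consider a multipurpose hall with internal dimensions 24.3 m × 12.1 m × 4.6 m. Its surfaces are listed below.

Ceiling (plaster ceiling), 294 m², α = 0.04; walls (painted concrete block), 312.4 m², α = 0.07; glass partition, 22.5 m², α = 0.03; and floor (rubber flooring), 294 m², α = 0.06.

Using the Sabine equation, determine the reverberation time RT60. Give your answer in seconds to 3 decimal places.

4.192 sec

Equivalent absorption area: A = 294·0.04 + 312.4·0.07 + 22.5·0.03 + 294·0.06 = 51.943 m².
V = 24.3·12.1·4.6 = 1352.538 m³.
RT60 = 0.161 · V / A = 0.161 × 1352.538 / 51.943 = 4.192 s.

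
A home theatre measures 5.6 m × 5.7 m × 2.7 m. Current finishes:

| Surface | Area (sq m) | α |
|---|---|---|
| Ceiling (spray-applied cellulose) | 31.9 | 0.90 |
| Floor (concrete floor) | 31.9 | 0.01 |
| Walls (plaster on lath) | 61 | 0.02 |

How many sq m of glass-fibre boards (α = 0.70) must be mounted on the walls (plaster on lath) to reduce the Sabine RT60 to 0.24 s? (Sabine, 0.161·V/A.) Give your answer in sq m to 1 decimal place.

Summing Sᵢαᵢ: 28.710 + 0.319 + 1.220 → A₁ = 30.249 sabins.
Required A₂ = 0.161·86.184/0.24 = 57.815 sabins.
ΔA needed = 57.815 − 30.249 = 27.566 sabins.
Net gain per sq m: Δα = 0.70 − 0.02 = 0.68.
Area = ΔA/Δα = 27.566/0.68 = 40.5 sq m.

40.5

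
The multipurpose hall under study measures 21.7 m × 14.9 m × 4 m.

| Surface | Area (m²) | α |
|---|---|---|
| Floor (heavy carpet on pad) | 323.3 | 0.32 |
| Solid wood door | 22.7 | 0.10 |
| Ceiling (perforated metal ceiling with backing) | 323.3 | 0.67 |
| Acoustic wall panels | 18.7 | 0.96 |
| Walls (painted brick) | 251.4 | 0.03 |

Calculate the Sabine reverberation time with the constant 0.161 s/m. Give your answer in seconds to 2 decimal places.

0.60 s

Total absorption A = 323.3*0.32 + 22.7*0.10 + 323.3*0.67 + 18.7*0.96 + 251.4*0.03
  = 103.456 + 2.270 + 216.611 + 17.952 + 7.542 = 347.831 m² sabins.
Volume V = 21.7 × 14.9 × 4 = 1293.32 m³.
RT60 = 0.161 · V / A = 0.161 × 1293.32 / 347.831 = 0.60 s.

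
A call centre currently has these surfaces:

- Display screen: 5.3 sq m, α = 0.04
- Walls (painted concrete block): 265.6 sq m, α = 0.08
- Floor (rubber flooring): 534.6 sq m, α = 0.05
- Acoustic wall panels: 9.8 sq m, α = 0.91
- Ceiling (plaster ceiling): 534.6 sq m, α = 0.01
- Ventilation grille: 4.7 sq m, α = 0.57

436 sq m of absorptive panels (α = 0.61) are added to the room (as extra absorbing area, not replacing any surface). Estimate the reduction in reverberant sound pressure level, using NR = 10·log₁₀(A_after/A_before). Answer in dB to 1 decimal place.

Summing Sᵢαᵢ: 0.212 + 21.248 + 26.730 + 8.918 + 5.346 + 2.679 → A_before = 65.133 sabins.
Added absorption = 436 × 0.61 = 265.960 sabins.
New total A_after = 331.093 sabins.
NR = 10·log₁₀(331.093/65.133) = 7.1 dB.

7.1 dB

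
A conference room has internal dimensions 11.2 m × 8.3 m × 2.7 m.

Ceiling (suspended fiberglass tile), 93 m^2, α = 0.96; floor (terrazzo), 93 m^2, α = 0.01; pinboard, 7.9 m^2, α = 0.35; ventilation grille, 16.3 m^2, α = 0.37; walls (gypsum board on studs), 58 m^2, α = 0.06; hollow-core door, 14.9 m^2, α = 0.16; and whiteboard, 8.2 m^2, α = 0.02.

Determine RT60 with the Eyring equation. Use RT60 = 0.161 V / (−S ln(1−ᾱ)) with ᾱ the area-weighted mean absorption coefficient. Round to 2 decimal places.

0.31 sec

Total surface area S = 93 + 93 + 7.9 + 16.3 + 58 + 14.9 + 8.2 = 291.3 m^2.
Absorption A = 93×0.96 + 93×0.01 + 7.9×0.35 + 16.3×0.37 + 58×0.06 + 14.9×0.16 + 8.2×0.02 = 105.034 sabins.
Mean coefficient ᾱ = A/S = 0.3606.
Eyring denominator: −S ln(1−ᾱ) = 130.277.
V = 11.2 × 8.3 × 2.7 = 250.992 m³.
RT60 = 0.161 × 250.992 / 130.277 = 0.31 s.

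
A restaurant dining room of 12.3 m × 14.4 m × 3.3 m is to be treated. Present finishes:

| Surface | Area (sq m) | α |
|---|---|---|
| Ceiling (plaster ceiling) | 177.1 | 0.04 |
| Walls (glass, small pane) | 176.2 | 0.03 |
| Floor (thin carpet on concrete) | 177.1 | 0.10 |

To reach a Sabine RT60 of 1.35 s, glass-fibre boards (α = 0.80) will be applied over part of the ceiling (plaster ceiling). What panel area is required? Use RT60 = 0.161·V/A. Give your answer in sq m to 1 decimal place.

Total absorption A₁ = 177.1*0.04 + 176.2*0.03 + 177.1*0.10
  = 7.084 + 5.286 + 17.710 = 30.080 sq m sabins.
V = 584.496 m³. Target absorption A₂ = 0.161 × 584.496 / 1.35 = 69.707 sabins.
Absorption to add: 69.707 − 30.080 = 39.627 sabins.
Net gain per sq m: Δα = 0.80 − 0.04 = 0.76.
Area = ΔA/Δα = 39.627/0.76 = 52.1 sq m.

52.1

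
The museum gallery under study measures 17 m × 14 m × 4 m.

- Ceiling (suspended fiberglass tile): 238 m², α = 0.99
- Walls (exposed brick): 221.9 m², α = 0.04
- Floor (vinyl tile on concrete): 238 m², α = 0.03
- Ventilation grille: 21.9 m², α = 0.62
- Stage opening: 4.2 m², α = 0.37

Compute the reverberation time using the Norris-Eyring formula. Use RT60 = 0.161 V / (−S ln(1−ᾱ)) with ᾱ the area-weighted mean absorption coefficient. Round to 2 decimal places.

Total surface area S = 238 + 221.9 + 238 + 21.9 + 4.2 = 724.0 m².
Absorption A = 238×0.99 + 221.9×0.04 + 238×0.03 + 21.9×0.62 + 4.2×0.37 = 266.768 sabins.
Mean coefficient ᾱ = A/S = 0.3685.
−S·ln(1−ᾱ) = −724.0 × ln(1 − 0.3685) = 332.792.
V = 17 × 14 × 4 = 952 m³.
RT60 = 0.161 × 952 / 332.792 = 0.46 s.

0.46 s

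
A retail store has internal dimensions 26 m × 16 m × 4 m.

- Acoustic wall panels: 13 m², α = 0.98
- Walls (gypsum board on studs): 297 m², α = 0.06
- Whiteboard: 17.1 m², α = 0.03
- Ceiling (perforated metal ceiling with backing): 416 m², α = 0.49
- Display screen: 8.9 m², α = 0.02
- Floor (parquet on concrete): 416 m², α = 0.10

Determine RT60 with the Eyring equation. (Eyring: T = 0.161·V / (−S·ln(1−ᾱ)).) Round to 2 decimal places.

0.85 s

S = Σ Sᵢ = 1168.0 m².
Absorption A = 13×0.98 + 297×0.06 + 17.1×0.03 + 416×0.49 + 8.9×0.02 + 416×0.10 = 276.691 sabins.
Mean coefficient ᾱ = A/S = 0.2369.
Eyring denominator: −S ln(1−ᾱ) = 315.788.
V = 26 × 16 × 4 = 1664 m³.
T = 0.161·V/[−S·ln(1−ᾱ)] = 0.161·1664/315.788 = 0.85 s.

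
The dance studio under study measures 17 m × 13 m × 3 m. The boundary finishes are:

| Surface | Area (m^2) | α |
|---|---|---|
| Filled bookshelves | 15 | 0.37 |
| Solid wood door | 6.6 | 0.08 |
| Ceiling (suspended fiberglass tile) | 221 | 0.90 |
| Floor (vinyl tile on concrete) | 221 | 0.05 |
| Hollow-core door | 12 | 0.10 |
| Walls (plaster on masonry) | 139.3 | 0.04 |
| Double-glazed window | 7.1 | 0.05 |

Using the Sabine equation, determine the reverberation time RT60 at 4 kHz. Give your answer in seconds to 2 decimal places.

0.48 s

Total absorption A = 15·0.37 + 6.6·0.08 + 221·0.90 + 221·0.05 + 12·0.10 + 139.3·0.04 + 7.1·0.05
  = 5.550 + 0.528 + 198.900 + 11.050 + 1.200 + 5.572 + 0.355 = 223.155 m^2 sabins.
Room volume: 663 m³.
T = 0.161 V/A = 0.161·663/223.155 = 0.48 s.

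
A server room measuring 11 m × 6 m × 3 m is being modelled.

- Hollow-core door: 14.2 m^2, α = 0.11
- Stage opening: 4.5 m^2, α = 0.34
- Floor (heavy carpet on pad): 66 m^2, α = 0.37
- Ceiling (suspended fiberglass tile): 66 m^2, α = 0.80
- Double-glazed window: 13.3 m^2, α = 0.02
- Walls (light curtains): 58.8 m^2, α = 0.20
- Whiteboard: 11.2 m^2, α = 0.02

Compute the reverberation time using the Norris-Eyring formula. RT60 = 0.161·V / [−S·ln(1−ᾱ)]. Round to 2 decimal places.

0.27 sec

S = Σ Sᵢ = 234.0 m^2.
Σ(Sᵢαᵢ) = 14.2·0.11 + 4.5·0.34 + 66·0.37 + 66·0.80 + 13.3·0.02 + 58.8·0.20 + 11.2·0.02 = 92.562.
ᾱ = 92.562 / 234.0 = 0.3956.
−S·ln(1−ᾱ) = −234.0 × ln(1 − 0.3956) = 117.823.
V = 11 × 6 × 3 = 198 m³.
T = 0.161·V/[−S·ln(1−ᾱ)] = 0.161·198/117.823 = 0.27 s.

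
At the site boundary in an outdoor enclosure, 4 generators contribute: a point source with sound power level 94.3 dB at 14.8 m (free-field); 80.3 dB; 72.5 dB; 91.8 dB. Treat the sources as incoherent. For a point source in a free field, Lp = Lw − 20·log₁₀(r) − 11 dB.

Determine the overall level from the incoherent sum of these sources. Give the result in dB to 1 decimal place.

Source at 14.8 m: Lp = 94.3 − 20·log₁₀(14.8) − 11 = 59.9 dB.
Converting to relative power and adding: 10^(59.9/10) + 10^(80.3/10) + 10^(72.5/10) + 10^(91.8/10) = 1.639e+09.
L_total = 10·log₁₀(1.639e+09) = 92.1 dB.

92.1 dB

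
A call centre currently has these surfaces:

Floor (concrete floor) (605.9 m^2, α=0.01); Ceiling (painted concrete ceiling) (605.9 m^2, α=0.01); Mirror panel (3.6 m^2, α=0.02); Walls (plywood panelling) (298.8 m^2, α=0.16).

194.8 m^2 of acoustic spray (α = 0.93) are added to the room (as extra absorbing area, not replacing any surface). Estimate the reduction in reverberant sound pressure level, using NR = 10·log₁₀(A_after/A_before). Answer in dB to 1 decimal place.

6.0 dB

A_before = Σ Sᵢαᵢ = 605.9·0.01 + 605.9·0.01 + 3.6·0.02 + 298.8·0.16 = 59.998 sabins.
Treatment contributes 194.8·0.93 = 181.164 sabins.
A_after = 59.998 + 181.164 = 241.162 sabins.
Reduction = 10 log₁₀(A_after/A_before) = 10 log₁₀(4.0195) = 6.0 dB.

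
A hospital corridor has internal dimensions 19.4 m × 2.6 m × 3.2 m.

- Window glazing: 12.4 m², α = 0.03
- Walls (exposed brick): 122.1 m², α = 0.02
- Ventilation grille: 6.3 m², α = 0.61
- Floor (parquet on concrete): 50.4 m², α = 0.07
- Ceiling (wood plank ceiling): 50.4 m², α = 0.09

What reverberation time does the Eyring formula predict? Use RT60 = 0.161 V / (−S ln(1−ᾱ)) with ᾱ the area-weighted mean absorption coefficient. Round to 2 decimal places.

1.71 sec

S = Σ Sᵢ = 241.6 m².
Σ(Sᵢαᵢ) = 12.4·0.03 + 122.1·0.02 + 6.3·0.61 + 50.4·0.07 + 50.4·0.09 = 14.721.
ᾱ = 14.721 / 241.6 = 0.0609.
Eyring denominator: −S ln(1−ᾱ) = 15.181.
V = 19.4 × 2.6 × 3.2 = 161.408 m³.
RT60 = 0.161 × 161.408 / 15.181 = 1.71 s.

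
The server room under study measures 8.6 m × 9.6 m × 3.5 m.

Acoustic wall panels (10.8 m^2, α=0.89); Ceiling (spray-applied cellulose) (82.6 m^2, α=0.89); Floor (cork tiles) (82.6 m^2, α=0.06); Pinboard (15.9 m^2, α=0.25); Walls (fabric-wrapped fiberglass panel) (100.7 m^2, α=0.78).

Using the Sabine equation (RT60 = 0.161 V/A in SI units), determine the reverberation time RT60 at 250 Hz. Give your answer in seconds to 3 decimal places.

Equivalent absorption area: A = 10.8*0.89 + 82.6*0.89 + 82.6*0.06 + 15.9*0.25 + 100.7*0.78 = 170.603 m^2.
Room volume: 288.96 m³.
RT60 = 0.161 · V / A = 0.161 × 288.96 / 170.603 = 0.273 s.

0.273 s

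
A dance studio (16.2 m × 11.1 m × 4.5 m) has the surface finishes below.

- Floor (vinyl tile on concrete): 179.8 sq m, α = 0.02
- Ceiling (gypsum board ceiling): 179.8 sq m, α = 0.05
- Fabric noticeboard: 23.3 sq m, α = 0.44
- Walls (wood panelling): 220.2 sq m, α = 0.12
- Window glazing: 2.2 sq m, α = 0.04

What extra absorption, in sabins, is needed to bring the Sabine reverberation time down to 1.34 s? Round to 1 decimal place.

47.9 sabins

Summing Sᵢαᵢ: 3.596 + 8.990 + 10.252 + 26.424 + 0.088 → A₁ = 49.350 sabins.
Target A₂ = 0.161·809.19/1.34 = 97.224 sabins (V = 809.19 m³).
ΔA = A₂ − A₁ = 97.224 − 49.350 = 47.9 sabins.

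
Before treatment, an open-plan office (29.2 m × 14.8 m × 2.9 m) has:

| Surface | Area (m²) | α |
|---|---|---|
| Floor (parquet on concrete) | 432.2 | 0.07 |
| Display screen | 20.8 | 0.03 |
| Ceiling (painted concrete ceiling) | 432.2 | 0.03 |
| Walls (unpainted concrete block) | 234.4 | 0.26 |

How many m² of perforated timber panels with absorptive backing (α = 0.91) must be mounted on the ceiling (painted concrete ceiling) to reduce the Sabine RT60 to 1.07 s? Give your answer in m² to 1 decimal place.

Equivalent absorption area: A₁ = 432.2*0.07 + 20.8*0.03 + 432.2*0.03 + 234.4*0.26 = 104.788 m².
V = 1253.264 m³. Target absorption A₂ = 0.161 × 1253.264 / 1.07 = 188.575 sabins.
Absorption to add: 188.575 − 104.788 = 83.787 sabins.
Net gain per m²: Δα = 0.91 − 0.03 = 0.88.
Panel area = 83.787 / 0.88 = 95.2 m².

95.2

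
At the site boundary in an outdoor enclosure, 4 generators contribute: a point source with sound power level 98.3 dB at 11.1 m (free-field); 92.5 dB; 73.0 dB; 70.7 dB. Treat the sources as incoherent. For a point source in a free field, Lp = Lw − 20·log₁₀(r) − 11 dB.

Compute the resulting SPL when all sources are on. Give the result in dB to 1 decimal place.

92.6 dB

Source at 11.1 m: Lp = 98.3 − 20·log₁₀(11.1) − 11 = 66.4 dB.
Sum in the linear (power) domain: Σ 10^(Lᵢ/10) = 10^(66.4/10) + 10^(92.5/10) + 10^(73.0/10) + 10^(70.7/10) = 1.814e+09.
Back to dB: 10·log₁₀ Σ = 92.6 dB.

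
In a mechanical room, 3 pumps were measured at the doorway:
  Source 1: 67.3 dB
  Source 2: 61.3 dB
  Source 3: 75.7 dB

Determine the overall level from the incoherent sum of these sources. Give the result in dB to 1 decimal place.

76.4 dB

Converting to relative power and adding: 10^(67.3/10) + 10^(61.3/10) + 10^(75.7/10) = 4.387e+07.
L_total = 10·log₁₀(4.387e+07) = 76.4 dB.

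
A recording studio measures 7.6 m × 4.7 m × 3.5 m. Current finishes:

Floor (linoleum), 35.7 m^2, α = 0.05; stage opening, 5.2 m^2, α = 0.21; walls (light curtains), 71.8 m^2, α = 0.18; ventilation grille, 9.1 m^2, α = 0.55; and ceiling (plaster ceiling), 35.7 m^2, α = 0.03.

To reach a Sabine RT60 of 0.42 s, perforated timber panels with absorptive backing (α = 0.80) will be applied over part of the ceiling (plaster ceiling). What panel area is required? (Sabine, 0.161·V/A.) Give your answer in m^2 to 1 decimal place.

Summing Sᵢαᵢ: 1.785 + 1.092 + 12.924 + 5.005 + 1.071 → A₁ = 21.877 sabins.
Required A₂ = 0.161·125.02/0.42 = 47.924 sabins.
Absorption to add: 47.924 − 21.877 = 26.047 sabins.
Each m^2 of panel replacing the ceiling (plaster ceiling) adds (0.80 − 0.03) = 0.77 sabins.
Panel area = 26.047 / 0.77 = 33.8 m^2.

33.8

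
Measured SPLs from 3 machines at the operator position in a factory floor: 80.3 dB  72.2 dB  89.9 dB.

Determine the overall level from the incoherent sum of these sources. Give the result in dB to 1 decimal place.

Σ 10^(Lᵢ/10) = 1.101e+09.
Back to dB: 10·log₁₀ Σ = 90.4 dB.

90.4 dB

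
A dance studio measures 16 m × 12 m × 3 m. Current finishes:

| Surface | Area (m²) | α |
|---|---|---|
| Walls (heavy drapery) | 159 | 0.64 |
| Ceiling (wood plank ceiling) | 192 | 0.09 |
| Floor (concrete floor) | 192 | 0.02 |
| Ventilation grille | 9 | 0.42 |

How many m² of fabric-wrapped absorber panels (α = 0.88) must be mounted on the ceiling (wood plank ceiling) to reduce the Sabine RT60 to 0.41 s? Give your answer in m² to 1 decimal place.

Summing Sᵢαᵢ: 101.760 + 17.280 + 3.840 + 3.780 → A₁ = 126.660 sabins.
Required A₂ = 0.161·576/0.41 = 226.185 sabins.
ΔA needed = 226.185 − 126.660 = 99.525 sabins.
Each m² of panel replacing the ceiling (wood plank ceiling) adds (0.88 − 0.09) = 0.79 sabins.
Area = ΔA/Δα = 99.525/0.79 = 126.0 m².

126.0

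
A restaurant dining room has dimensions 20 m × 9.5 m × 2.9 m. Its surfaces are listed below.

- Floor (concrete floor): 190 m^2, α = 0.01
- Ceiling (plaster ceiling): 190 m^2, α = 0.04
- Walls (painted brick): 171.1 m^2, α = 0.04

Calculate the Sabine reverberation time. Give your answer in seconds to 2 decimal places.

5.43 s

Total absorption A = 190·0.01 + 190·0.04 + 171.1·0.04
  = 1.900 + 7.600 + 6.844 = 16.344 m^2 sabins.
Room volume: 551 m³.
T = 0.161 V/A = 0.161·551/16.344 = 5.43 s.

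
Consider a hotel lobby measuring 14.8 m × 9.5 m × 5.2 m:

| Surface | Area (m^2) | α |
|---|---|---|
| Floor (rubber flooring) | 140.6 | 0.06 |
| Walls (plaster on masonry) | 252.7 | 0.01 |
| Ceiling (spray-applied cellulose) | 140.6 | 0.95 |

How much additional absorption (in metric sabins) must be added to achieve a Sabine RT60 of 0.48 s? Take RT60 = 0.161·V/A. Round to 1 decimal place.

100.7 sabins

Summing Sᵢαᵢ: 8.436 + 2.527 + 133.570 → A₁ = 144.533 sabins.
V = 731.12 m³. Required absorption A₂ = 0.161 × 731.12 / 0.48 = 245.230 sabins.
Additional absorption ΔA = 245.230 − 144.533 = 100.7 sabins.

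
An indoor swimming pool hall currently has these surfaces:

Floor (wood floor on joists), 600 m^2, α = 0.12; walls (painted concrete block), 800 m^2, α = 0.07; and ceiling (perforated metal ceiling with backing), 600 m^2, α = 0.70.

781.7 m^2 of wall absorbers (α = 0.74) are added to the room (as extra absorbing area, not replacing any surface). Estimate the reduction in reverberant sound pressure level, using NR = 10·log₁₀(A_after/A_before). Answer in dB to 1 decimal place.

Total absorption A_before = 600*0.12 + 800*0.07 + 600*0.70
  = 72.000 + 56.000 + 420.000 = 548.000 m^2 sabins.
Treatment contributes 781.7·0.74 = 578.458 sabins.
A_after = 548.000 + 578.458 = 1126.458 sabins.
NR = 10·log₁₀(1126.458/548.000) = 3.1 dB.

3.1 dB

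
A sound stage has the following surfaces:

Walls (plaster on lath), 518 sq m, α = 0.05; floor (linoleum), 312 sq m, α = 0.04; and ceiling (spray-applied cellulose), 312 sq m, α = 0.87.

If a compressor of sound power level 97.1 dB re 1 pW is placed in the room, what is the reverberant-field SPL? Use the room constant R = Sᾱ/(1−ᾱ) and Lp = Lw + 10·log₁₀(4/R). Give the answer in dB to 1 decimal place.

Σ(Sᵢαᵢ) = 518×0.05 + 312×0.04 + 312×0.87 = 309.820; total area S = 1142.0 sq m.
ᾱ = 309.820/1142.0 = 0.2713; R = Sᾱ/(1−ᾱ) = 309.820/(1−0.2713) = 425.168 sq m.
Lp = 97.1 + 10·log₁₀(4/425.168) = 97.1 + (-20.27) = 76.8 dB.

76.8 dB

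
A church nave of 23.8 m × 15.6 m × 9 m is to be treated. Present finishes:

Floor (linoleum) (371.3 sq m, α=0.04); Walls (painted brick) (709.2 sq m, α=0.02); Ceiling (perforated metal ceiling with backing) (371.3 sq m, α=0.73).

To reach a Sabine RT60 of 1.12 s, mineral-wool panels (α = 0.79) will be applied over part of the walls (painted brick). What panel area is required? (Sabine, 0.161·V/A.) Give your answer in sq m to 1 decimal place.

234.1

Equivalent absorption area: A₁ = 371.3*0.04 + 709.2*0.02 + 371.3*0.73 = 300.085 sq m.
Required A₂ = 0.161·3341.52/1.12 = 480.344 sabins.
ΔA needed = 480.344 − 300.085 = 180.259 sabins.
Net gain per sq m: Δα = 0.79 − 0.02 = 0.77.
Panel area = 180.259 / 0.77 = 234.1 sq m.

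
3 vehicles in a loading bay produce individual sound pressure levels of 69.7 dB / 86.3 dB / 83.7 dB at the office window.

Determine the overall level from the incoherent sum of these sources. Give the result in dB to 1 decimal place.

Σ 10^(Lᵢ/10) = 6.703e+08.
Combined level = 10 log₁₀(6.703e+08) = 88.3 dB.

88.3 dB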